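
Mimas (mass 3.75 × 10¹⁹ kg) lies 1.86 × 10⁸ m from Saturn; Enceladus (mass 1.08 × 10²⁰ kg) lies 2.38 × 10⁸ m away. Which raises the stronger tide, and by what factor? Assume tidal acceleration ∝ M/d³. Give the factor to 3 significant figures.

Enceladus, by a factor of ≈ 1.37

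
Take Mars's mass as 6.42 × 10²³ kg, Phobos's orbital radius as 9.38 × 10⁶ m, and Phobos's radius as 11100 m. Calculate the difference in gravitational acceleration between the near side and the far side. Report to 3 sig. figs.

2.31 × 10⁻³ m/s²

Δa = 4GMr/d³
   = 4 × (6.674 × 10⁻¹¹) × (6.42 × 10²³) × (11100) / (9.38 × 10⁶)³
   = 2.31 × 10⁻³ m/s²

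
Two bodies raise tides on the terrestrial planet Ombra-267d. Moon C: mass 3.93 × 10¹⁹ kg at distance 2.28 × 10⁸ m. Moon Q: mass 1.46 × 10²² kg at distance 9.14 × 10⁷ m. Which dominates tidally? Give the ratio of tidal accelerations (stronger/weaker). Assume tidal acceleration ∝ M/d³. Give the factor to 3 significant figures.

Moon Q, by a factor of ≈ 5770

The tide-raising term goes as M/d³ (the gradient of a 1/d² field).
Moon C: (3.93 × 10¹⁹) / (2.28 × 10⁸)³ = 3.316 × 10⁻⁶
Moon Q: (1.46 × 10²²) / (9.14 × 10⁷)³ = 1.912 × 10⁻²
Ratio (larger/smaller) = 5770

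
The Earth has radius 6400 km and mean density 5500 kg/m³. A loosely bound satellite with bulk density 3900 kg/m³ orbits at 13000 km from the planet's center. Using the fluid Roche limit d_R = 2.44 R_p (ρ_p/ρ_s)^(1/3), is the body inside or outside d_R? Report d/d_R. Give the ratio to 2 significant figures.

d_R = 2.44 × (6400 km) × (5500/3900)^(1/3) = 17510 km
d/d_R = (13000) / (17510) = 0.74
Since d/d_R < 1, the body is inside the Roche limit.

inside; d/d_R ≈ 0.74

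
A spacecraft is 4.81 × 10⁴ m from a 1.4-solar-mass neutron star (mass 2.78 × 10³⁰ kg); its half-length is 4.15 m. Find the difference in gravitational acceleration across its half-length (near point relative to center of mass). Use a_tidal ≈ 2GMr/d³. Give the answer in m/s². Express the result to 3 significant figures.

Differencing GM/(d−r)² and GM/d² to first order in r/d gives 2GMr/d³.
a_tidal = 2GMr/d³
        = 2 × (6.674 × 10⁻¹¹) × (2.78 × 10³⁰) × (4.15) / (4.81 × 10⁴)³
        = 1.38 × 10⁷ m/s²

1.38 × 10⁷ m/s²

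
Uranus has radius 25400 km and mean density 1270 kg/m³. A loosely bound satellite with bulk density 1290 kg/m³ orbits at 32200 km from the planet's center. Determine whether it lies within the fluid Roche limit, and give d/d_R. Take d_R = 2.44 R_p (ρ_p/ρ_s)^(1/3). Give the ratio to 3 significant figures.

d_R = 2.44 × (25400 km) × (1270/1290)^(1/3) = 61650 km
d/d_R = (32200) / (61650) = 0.522
Since d/d_R < 1, the body is inside the Roche limit.

inside; d/d_R ≈ 0.522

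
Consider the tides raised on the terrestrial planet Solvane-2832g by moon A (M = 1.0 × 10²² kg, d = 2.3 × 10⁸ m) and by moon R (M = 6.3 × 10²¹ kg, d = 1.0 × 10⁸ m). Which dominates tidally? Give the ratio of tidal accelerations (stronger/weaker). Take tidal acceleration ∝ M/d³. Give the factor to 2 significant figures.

Compare M/d³ for the two perturbers:
Moon A: (1.0 × 10²²) / (2.3 × 10⁸)³ = 8.219 × 10⁻⁴
Moon R: (6.3 × 10²¹) / (1.0 × 10⁸)³ = 6.300 × 10⁻³
Ratio (larger/smaller) = 7.7

Moon R, by a factor of ≈ 7.7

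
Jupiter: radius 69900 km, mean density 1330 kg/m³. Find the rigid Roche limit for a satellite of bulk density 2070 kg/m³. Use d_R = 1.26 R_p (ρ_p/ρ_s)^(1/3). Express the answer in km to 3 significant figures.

76000 km

d_R = 1.26 × 69900 km × (1330/2070)^(1/3)
    = 76000 km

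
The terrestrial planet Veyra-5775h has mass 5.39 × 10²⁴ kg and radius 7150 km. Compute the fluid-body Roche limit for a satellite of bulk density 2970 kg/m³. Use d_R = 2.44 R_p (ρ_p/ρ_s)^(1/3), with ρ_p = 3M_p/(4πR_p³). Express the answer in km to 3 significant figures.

ρ_p = 3M_p/(4πR_p³) = 3 × (5.39 × 10²⁴) / (4π × (7.15 × 10⁶ m)³) = 3520 kg/m³
d_R = 2.44 × 7150 km × (3520/2970)^(1/3)
    = 18500 km

18500 km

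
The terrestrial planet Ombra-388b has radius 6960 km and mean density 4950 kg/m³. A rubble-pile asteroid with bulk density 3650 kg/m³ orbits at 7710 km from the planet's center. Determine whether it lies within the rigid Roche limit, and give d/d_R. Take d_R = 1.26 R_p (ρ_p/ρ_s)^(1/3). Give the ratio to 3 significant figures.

d_R = 1.26 × (6960 km) × (4950/3650)^(1/3) = 9707 km
d/d_R = (7710) / (9707) = 0.794
Since d/d_R < 1, the body is inside the Roche limit.

inside; d/d_R ≈ 0.794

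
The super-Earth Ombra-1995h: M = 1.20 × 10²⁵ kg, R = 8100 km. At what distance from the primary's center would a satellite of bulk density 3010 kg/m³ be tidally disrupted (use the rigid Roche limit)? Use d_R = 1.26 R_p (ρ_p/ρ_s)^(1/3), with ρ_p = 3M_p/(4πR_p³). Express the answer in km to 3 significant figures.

ρ_p = 3M_p/(4πR_p³) = 3 × (1.20 × 10²⁵) / (4π × (8.10 × 10⁶ m)³) = 5390 kg/m³
d_R = 1.26 × 8100 km × (5390/3010)^(1/3)
    = 12400 km

12400 km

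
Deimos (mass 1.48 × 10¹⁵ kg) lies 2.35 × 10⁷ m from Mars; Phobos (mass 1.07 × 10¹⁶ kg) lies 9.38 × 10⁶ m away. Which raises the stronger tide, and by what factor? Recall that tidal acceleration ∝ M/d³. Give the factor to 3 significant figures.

Phobos, by a factor of ≈ 114

Tidal stretch scales as M/d³; compute that for each body.
Deimos: (1.48 × 10¹⁵) / (2.35 × 10⁷)³ = 1.140 × 10⁻⁷
Phobos: (1.07 × 10¹⁶) / (9.38 × 10⁶)³ = 1.297 × 10⁻⁵
Ratio (larger/smaller) = 114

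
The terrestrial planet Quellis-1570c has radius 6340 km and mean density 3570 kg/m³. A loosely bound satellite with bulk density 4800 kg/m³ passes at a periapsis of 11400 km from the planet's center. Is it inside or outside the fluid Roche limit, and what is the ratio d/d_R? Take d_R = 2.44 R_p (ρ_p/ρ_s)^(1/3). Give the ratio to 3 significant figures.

d_R = 2.44 × (6340 km) × (3570/4800)^(1/3) = 14020 km
d/d_R = (11400) / (14020) = 0.813
Since d/d_R < 1, the body is inside the Roche limit.

inside; d/d_R ≈ 0.813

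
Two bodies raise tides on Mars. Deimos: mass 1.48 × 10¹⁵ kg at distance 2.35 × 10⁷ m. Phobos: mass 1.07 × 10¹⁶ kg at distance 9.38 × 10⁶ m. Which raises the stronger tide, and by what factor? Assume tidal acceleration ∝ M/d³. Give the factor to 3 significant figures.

Tidal acceleration ∝ M/d³, so compare M/d³ for each.
Deimos: (1.48 × 10¹⁵) / (2.35 × 10⁷)³ = 1.140 × 10⁻⁷
Phobos: (1.07 × 10¹⁶) / (9.38 × 10⁶)³ = 1.297 × 10⁻⁵
Ratio (larger/smaller) = 114

Phobos, by a factor of ≈ 114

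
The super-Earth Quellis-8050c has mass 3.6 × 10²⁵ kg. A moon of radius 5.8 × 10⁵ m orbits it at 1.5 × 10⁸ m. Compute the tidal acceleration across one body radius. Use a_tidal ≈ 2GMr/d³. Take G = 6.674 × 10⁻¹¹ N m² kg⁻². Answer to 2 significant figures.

8.3 × 10⁻⁴ m/s²

Since r ≪ d, expand the inverse-square field across one radius to get the leading 2GMr/d³ term.
a_tidal = 2GMr/d³
        = 2 × (6.674 × 10⁻¹¹) × (3.6 × 10²⁵) × (5.8 × 10⁵) / (1.5 × 10⁸)³
        = 8.3 × 10⁻⁴ m/s²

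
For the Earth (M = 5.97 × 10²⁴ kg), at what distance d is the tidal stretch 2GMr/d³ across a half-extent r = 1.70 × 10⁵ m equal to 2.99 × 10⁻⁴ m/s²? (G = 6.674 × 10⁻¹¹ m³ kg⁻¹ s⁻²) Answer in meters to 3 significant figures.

2GMr/d³ = a_tidal  ⇒  d = (2GMr / a_tidal)^(1/3)
d = (2 × 6.674×10⁻¹¹ × (5.97 × 10²⁴) × (1.70 × 10⁵) / (2.99 × 10⁻⁴))^(1/3)
  = 7.68 × 10⁷ m

7.68 × 10⁷ m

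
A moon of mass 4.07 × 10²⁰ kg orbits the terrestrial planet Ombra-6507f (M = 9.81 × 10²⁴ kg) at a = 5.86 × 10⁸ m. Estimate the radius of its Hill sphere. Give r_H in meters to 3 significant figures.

r_H ≈ a (m/3M)^(1/3)
    = (5.86 × 10⁸) × (4.07 × 10²⁰ / (3 × 9.81 × 10²⁴))^(1/3)
    = 1.41 × 10⁷ m

1.41 × 10⁷ m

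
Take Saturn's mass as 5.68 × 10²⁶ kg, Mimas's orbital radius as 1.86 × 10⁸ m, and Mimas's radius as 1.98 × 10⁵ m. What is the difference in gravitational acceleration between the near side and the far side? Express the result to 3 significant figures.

Near-to-far spans 2r, so the tidal difference is twice the near-to-center value: 4GMr/d³.
Δa = 4GMr/d³
   = 4 × (6.674 × 10⁻¹¹) × (5.68 × 10²⁶) × (1.98 × 10⁵) / (1.86 × 10⁸)³
   = 4.67 × 10⁻³ m/s²

4.67 × 10⁻³ m/s²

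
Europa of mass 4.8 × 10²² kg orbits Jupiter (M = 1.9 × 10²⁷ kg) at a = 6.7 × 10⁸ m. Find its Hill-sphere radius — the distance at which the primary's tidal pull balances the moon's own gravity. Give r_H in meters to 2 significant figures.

1.4 × 10⁷ m

r_H ≈ a (m/3M)^(1/3)
    = (6.7 × 10⁸) × (4.8 × 10²² / (3 × 1.9 × 10²⁷))^(1/3)
    = 1.4 × 10⁷ m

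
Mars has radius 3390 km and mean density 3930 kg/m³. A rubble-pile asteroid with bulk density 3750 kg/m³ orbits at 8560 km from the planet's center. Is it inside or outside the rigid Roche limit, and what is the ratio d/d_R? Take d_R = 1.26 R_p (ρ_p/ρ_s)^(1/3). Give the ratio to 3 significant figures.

outside; d/d_R ≈ 1.97

d_R = 1.26 × (3390 km) × (3930/3750)^(1/3) = 4339 km
d/d_R = (8560) / (4339) = 1.97
Since d/d_R > 1, the body is outside the Roche limit.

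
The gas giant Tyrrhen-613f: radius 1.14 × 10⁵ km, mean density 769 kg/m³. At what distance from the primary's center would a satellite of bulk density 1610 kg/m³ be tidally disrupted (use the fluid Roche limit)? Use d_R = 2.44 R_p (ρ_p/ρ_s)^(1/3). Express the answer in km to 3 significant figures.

2.17 × 10⁵ km

d_R = 2.44 × 1.14 × 10⁵ km × (769/1610)^(1/3)
    = 2.17 × 10⁵ km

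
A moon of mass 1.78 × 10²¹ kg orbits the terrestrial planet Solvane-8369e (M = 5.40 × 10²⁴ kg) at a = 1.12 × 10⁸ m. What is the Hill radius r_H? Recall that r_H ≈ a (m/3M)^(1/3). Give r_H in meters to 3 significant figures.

r_H ≈ a (m/3M)^(1/3)
    = (1.12 × 10⁸) × (1.78 × 10²¹ / (3 × 5.40 × 10²⁴))^(1/3)
    = 5.36 × 10⁶ m

5.36 × 10⁶ m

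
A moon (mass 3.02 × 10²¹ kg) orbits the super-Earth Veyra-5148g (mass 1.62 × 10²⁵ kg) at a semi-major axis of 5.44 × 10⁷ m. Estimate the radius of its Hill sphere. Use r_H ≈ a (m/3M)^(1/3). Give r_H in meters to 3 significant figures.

r_H ≈ a (m/3M)^(1/3)
    = (5.44 × 10⁷) × (3.02 × 10²¹ / (3 × 1.62 × 10²⁵))^(1/3)
    = 2.15 × 10⁶ m

2.15 × 10⁶ m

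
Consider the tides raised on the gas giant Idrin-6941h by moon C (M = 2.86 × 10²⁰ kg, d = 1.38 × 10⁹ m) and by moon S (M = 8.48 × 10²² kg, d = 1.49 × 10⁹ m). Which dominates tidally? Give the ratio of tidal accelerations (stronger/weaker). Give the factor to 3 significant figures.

Tidal acceleration ∝ M/d³, so compare M/d³ for each.
Moon C: (2.86 × 10²⁰) / (1.38 × 10⁹)³ = 1.088 × 10⁻⁷
Moon S: (8.48 × 10²²) / (1.49 × 10⁹)³ = 2.564 × 10⁻⁵
Ratio (larger/smaller) = 236

Moon S, by a factor of ≈ 236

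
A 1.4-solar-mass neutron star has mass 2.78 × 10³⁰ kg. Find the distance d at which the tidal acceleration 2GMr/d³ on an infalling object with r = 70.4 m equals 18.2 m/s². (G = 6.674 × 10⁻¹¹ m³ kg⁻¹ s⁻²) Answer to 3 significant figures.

2GMr/d³ = a_tidal  ⇒  d = (2GMr / a_tidal)^(1/3)
d = (2 × 6.674×10⁻¹¹ × (2.78 × 10³⁰) × (70.4) / (18.2))^(1/3)
  = 1.13 × 10⁷ m

1.13 × 10⁷ m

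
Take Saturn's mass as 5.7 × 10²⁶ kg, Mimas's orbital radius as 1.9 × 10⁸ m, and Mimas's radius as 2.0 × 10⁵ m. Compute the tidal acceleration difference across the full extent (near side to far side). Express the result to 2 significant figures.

4.4 × 10⁻³ m/s²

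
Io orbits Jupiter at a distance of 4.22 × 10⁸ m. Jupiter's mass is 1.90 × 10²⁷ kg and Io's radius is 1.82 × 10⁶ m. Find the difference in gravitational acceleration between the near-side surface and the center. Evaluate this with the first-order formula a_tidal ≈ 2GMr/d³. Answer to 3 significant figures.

Δg = 2GMr/d³
   = 2 × (6.674 × 10⁻¹¹) × (1.90 × 10²⁷) × (1.82 × 10⁶) / (4.22 × 10⁸)³
   = 6.14 × 10⁻³ m/s²

6.14 × 10⁻³ m/s²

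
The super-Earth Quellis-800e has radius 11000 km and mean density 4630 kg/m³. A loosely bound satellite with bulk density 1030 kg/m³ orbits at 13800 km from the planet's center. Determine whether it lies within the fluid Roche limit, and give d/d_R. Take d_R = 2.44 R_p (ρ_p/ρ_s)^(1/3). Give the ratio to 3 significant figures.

d_R = 2.44 × (11000 km) × (4630/1030)^(1/3) = 44300 km
d/d_R = (13800) / (44300) = 0.312
Since d/d_R < 1, the body is inside the Roche limit.

inside; d/d_R ≈ 0.312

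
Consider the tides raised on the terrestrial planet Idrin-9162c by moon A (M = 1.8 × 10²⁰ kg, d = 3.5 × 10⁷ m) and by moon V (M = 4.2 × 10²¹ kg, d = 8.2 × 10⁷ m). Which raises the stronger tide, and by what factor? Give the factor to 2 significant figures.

Moon V, by a factor of ≈ 1.8

Tidal stretch scales as M/d³; compute that for each body.
Moon A: (1.8 × 10²⁰) / (3.5 × 10⁷)³ = 4.198 × 10⁻³
Moon V: (4.2 × 10²¹) / (8.2 × 10⁷)³ = 7.617 × 10⁻³
Ratio (larger/smaller) = 1.8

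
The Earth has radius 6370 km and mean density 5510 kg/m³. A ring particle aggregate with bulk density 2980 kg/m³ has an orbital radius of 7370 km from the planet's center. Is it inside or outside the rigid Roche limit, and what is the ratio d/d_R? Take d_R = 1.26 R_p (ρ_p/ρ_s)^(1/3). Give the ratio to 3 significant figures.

inside; d/d_R ≈ 0.748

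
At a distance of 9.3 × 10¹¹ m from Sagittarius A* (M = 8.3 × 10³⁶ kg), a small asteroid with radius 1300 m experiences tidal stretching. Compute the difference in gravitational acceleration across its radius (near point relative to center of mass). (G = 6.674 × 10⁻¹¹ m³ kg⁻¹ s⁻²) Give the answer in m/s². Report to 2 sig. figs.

1.8 × 10⁻⁶ m/s²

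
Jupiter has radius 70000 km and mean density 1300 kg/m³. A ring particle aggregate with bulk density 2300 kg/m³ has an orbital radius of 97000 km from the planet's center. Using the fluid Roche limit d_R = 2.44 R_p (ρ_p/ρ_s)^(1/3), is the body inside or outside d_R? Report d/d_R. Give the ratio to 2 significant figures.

inside; d/d_R ≈ 0.69

d_R = 2.44 × (70000 km) × (1300/2300)^(1/3) = 1.412 × 10⁵ km
d/d_R = (97000) / (1.412 × 10⁵) = 0.69
Since d/d_R < 1, the body is inside the Roche limit.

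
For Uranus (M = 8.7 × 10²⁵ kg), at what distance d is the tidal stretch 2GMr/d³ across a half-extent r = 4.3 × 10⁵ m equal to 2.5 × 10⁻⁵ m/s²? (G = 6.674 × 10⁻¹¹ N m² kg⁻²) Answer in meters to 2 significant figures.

5.8 × 10⁸ m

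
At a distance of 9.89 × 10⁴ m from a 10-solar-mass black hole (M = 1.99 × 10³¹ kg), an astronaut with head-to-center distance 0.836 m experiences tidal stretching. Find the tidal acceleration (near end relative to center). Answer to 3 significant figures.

2.30 × 10⁶ m/s²

Δg = 2GMr/d³
   = 2 × (6.674 × 10⁻¹¹) × (1.99 × 10³¹) × (0.836) / (9.89 × 10⁴)³
   = 2.30 × 10⁶ m/s²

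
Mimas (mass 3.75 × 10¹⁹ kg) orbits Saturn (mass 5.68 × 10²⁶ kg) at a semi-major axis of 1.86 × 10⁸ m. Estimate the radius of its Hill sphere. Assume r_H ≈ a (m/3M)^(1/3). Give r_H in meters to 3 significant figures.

5.21 × 10⁵ m

r_H ≈ a (m/3M)^(1/3)
    = (1.86 × 10⁸) × (3.75 × 10¹⁹ / (3 × 5.68 × 10²⁶))^(1/3)
    = 5.21 × 10⁵ m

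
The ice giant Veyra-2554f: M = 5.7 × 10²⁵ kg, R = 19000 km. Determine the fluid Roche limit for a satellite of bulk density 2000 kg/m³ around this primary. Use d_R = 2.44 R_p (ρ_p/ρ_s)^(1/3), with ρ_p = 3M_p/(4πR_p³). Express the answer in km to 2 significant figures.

ρ_p = 3M_p/(4πR_p³) = 3 × (5.7 × 10²⁵) / (4π × (1.9 × 10⁷ m)³) = 2000 kg/m³
d_R = 2.44 × 19000 km × (2000/2000)^(1/3)
    = 46000 km

46000 km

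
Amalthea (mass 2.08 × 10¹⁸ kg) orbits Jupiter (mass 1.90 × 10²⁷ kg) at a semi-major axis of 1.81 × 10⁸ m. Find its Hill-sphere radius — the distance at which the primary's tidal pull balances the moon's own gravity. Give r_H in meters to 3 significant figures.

r_H ≈ a (m/3M)^(1/3)
    = (1.81 × 10⁸) × (2.08 × 10¹⁸ / (3 × 1.90 × 10²⁷))^(1/3)
    = 1.29 × 10⁵ m

1.29 × 10⁵ m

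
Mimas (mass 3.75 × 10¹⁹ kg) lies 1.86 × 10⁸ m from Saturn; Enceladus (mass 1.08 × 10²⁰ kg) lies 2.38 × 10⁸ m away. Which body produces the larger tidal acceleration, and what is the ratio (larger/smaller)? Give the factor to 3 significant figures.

Enceladus, by a factor of ≈ 1.37

The tide-raising term goes as M/d³ (the gradient of a 1/d² field).
Mimas: (3.75 × 10¹⁹) / (1.86 × 10⁸)³ = 5.828 × 10⁻⁶
Enceladus: (1.08 × 10²⁰) / (2.38 × 10⁸)³ = 8.011 × 10⁻⁶
Ratio (larger/smaller) = 1.37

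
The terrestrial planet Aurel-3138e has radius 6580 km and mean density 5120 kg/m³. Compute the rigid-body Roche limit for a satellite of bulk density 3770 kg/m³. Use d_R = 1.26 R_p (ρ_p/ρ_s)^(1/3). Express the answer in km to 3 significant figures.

9180 km

d_R = 1.26 × 6580 km × (5120/3770)^(1/3)
    = 9180 km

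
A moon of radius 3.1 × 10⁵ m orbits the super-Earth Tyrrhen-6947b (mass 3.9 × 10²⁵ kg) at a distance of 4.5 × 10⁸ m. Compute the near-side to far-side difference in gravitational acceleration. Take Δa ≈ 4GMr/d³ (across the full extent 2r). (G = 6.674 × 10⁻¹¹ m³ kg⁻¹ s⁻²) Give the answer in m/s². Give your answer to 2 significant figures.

Near-to-far spans 2r, so the tidal difference is twice the near-to-center value: 4GMr/d³.
Δa = 4GMr/d³
   = 4 × (6.674 × 10⁻¹¹) × (3.9 × 10²⁵) × (3.1 × 10⁵) / (4.5 × 10⁸)³
   = 3.5 × 10⁻⁵ m/s²

3.5 × 10⁻⁵ m/s²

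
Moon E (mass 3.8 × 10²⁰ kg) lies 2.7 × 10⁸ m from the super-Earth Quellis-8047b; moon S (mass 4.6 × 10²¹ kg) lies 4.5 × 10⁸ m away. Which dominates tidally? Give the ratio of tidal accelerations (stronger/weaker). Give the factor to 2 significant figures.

Moon S, by a factor of ≈ 2.6

The tide-raising term goes as M/d³ (the gradient of a 1/d² field).
Moon E: (3.8 × 10²⁰) / (2.7 × 10⁸)³ = 1.931 × 10⁻⁵
Moon S: (4.6 × 10²¹) / (4.5 × 10⁸)³ = 5.048 × 10⁻⁵
Ratio (larger/smaller) = 2.6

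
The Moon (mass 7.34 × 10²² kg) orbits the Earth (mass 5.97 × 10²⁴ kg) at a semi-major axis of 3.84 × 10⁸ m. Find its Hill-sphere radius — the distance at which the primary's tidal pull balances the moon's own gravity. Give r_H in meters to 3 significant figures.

6.15 × 10⁷ m

r_H ≈ a (m/3M)^(1/3)
    = (3.84 × 10⁸) × (7.34 × 10²² / (3 × 5.97 × 10²⁴))^(1/3)
    = 6.15 × 10⁷ m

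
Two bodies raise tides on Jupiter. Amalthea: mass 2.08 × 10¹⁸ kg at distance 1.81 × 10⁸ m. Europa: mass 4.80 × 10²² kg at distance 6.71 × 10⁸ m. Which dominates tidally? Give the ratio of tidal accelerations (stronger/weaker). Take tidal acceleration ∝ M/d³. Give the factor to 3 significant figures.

Compare M/d³ for the two perturbers:
Amalthea: (2.08 × 10¹⁸) / (1.81 × 10⁸)³ = 3.508 × 10⁻⁷
Europa: (4.80 × 10²²) / (6.71 × 10⁸)³ = 1.589 × 10⁻⁴
Ratio (larger/smaller) = 453

Europa, by a factor of ≈ 453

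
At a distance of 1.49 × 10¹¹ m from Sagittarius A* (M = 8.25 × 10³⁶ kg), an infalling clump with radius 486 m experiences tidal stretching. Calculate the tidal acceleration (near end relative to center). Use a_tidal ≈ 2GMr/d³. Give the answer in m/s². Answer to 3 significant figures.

1.62 × 10⁻⁴ m/s²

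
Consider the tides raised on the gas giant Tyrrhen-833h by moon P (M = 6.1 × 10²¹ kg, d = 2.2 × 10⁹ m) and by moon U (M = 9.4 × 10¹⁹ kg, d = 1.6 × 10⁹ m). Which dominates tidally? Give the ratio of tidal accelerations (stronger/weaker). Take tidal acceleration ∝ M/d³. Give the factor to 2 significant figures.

Moon P, by a factor of ≈ 25

The tide-raising term goes as M/d³ (the gradient of a 1/d² field).
Moon P: (6.1 × 10²¹) / (2.2 × 10⁹)³ = 5.729 × 10⁻⁷
Moon U: (9.4 × 10¹⁹) / (1.6 × 10⁹)³ = 2.295 × 10⁻⁸
Ratio (larger/smaller) = 25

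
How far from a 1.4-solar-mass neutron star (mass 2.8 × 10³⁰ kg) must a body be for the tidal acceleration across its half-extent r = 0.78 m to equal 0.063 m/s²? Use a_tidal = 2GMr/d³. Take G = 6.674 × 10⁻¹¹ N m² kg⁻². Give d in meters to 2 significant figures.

2GMr/d³ = a_tidal  ⇒  d = (2GMr / a_tidal)^(1/3)
d = (2 × 6.674×10⁻¹¹ × (2.8 × 10³⁰) × (0.78) / (0.063))^(1/3)
  = 1.7 × 10⁷ m

1.7 × 10⁷ m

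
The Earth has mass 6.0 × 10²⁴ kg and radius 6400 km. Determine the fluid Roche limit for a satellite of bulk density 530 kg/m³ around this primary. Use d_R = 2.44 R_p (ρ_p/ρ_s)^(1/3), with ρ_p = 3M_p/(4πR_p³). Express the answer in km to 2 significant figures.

ρ_p = 3M_p/(4πR_p³) = 3 × (6.0 × 10²⁴) / (4π × (6.4 × 10⁶ m)³) = 5500 kg/m³
d_R = 2.44 × 6400 km × (5500/530)^(1/3)
    = 34000 km

34000 km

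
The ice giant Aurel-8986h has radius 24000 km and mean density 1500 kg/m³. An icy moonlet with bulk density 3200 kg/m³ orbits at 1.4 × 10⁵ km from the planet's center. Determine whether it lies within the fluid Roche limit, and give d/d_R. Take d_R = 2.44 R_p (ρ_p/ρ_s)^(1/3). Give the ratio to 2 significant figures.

outside; d/d_R ≈ 3.1

d_R = 2.44 × (24000 km) × (1500/3200)^(1/3) = 45490 km
d/d_R = (1.4 × 10⁵) / (45490) = 3.1
Since d/d_R > 1, the body is outside the Roche limit.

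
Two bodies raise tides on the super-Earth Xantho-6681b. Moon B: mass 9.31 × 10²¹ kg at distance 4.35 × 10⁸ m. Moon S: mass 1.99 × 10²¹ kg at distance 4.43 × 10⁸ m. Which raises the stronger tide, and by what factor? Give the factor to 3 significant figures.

Moon B, by a factor of ≈ 4.94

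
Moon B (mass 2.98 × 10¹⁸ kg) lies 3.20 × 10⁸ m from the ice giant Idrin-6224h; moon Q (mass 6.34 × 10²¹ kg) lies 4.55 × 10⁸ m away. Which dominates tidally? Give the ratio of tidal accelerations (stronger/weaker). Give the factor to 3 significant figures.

Moon Q, by a factor of ≈ 740

The tide-raising term goes as M/d³ (the gradient of a 1/d² field).
Moon B: (2.98 × 10¹⁸) / (3.20 × 10⁸)³ = 9.094 × 10⁻⁸
Moon Q: (6.34 × 10²¹) / (4.55 × 10⁸)³ = 6.731 × 10⁻⁵
Ratio (larger/smaller) = 740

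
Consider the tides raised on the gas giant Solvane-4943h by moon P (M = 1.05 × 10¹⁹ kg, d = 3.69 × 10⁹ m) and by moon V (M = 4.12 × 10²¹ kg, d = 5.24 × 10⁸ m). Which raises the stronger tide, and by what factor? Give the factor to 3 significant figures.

Tidal stretch scales as M/d³; compute that for each body.
Moon P: (1.05 × 10¹⁹) / (3.69 × 10⁹)³ = 2.090 × 10⁻¹⁰
Moon V: (4.12 × 10²¹) / (5.24 × 10⁸)³ = 2.864 × 10⁻⁵
Ratio (larger/smaller) = 1.37 × 10⁵

Moon V, by a factor of ≈ 1.37 × 10⁵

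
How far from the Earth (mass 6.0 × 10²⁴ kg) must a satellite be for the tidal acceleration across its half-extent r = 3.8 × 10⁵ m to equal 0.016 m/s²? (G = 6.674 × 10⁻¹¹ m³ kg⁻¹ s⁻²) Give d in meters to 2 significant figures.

2.7 × 10⁷ m

2GMr/d³ = a_tidal  ⇒  d = (2GMr / a_tidal)^(1/3)
d = (2 × 6.674×10⁻¹¹ × (6.0 × 10²⁴) × (3.8 × 10⁵) / (0.016))^(1/3)
  = 2.7 × 10⁷ m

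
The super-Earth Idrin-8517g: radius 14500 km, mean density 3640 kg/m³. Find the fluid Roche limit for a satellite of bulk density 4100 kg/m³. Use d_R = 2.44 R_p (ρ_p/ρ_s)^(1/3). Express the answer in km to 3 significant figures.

d_R = 2.44 × 14500 km × (3640/4100)^(1/3)
    = 34000 km

34000 km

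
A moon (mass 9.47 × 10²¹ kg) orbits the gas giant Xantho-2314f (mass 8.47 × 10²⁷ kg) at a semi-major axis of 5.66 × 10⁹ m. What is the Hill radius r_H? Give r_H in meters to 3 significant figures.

4.07 × 10⁷ m

r_H ≈ a (m/3M)^(1/3)
    = (5.66 × 10⁹) × (9.47 × 10²¹ / (3 × 8.47 × 10²⁷))^(1/3)
    = 4.07 × 10⁷ m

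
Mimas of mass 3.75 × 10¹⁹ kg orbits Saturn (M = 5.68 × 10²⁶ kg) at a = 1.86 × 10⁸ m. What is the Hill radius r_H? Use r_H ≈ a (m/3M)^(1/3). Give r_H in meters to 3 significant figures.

5.21 × 10⁵ m

r_H ≈ a (m/3M)^(1/3)
    = (1.86 × 10⁸) × (3.75 × 10¹⁹ / (3 × 5.68 × 10²⁶))^(1/3)
    = 5.21 × 10⁵ m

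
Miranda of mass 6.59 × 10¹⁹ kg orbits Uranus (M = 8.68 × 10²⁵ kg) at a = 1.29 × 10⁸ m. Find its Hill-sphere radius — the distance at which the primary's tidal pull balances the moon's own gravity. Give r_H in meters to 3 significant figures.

8.16 × 10⁵ m

r_H ≈ a (m/3M)^(1/3)
    = (1.29 × 10⁸) × (6.59 × 10¹⁹ / (3 × 8.68 × 10²⁵))^(1/3)
    = 8.16 × 10⁵ m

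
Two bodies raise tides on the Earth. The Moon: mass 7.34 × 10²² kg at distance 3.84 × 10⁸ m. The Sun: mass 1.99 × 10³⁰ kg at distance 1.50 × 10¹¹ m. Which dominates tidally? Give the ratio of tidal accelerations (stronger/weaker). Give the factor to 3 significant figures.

The Moon, by a factor of ≈ 2.20

The tide-raising term goes as M/d³ (the gradient of a 1/d² field).
The Moon: (7.34 × 10²²) / (3.84 × 10⁸)³ = 1.296 × 10⁻³
The Sun: (1.99 × 10³⁰) / (1.50 × 10¹¹)³ = 5.896 × 10⁻⁴
Ratio (larger/smaller) = 2.20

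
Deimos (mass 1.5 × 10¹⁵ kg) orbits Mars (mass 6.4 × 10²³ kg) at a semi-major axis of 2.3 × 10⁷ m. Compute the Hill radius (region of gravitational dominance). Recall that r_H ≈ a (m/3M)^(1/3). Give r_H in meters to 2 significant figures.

2.1 × 10⁴ m

r_H ≈ a (m/3M)^(1/3)
    = (2.3 × 10⁷) × (1.5 × 10¹⁵ / (3 × 6.4 × 10²³))^(1/3)
    = 2.1 × 10⁴ m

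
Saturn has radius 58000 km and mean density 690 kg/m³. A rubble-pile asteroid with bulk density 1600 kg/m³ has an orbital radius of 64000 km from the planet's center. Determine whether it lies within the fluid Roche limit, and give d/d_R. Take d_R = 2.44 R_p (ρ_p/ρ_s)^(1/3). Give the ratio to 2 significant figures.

inside; d/d_R ≈ 0.60

d_R = 2.44 × (58000 km) × (690/1600)^(1/3) = 1.069 × 10⁵ km
d/d_R = (64000) / (1.069 × 10⁵) = 0.60
Since d/d_R < 1, the body is inside the Roche limit.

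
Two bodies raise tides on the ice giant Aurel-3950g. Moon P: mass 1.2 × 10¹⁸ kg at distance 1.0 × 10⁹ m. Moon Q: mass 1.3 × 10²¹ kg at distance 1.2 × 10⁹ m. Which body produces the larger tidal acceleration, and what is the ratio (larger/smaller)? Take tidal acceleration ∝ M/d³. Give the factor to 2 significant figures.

Moon Q, by a factor of ≈ 630

Tidal acceleration ∝ M/d³, so compare M/d³ for each.
Moon P: (1.2 × 10¹⁸) / (1.0 × 10⁹)³ = 1.200 × 10⁻⁹
Moon Q: (1.3 × 10²¹) / (1.2 × 10⁹)³ = 7.523 × 10⁻⁷
Ratio (larger/smaller) = 630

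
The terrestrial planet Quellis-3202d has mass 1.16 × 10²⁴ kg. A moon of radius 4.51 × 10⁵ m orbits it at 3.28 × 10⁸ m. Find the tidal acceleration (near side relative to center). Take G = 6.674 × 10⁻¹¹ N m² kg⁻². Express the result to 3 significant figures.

1.98 × 10⁻⁶ m/s²

a_tidal = 2GMr/d³
        = 2 × (6.674 × 10⁻¹¹) × (1.16 × 10²⁴) × (4.51 × 10⁵) / (3.28 × 10⁸)³
        = 1.98 × 10⁻⁶ m/s²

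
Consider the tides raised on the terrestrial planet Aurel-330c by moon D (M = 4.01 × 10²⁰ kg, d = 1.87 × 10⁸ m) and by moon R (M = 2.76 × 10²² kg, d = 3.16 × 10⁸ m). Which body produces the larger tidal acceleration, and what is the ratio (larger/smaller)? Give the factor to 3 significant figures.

The tide-raising term goes as M/d³ (the gradient of a 1/d² field).
Moon D: (4.01 × 10²⁰) / (1.87 × 10⁸)³ = 6.132 × 10⁻⁵
Moon R: (2.76 × 10²²) / (3.16 × 10⁸)³ = 8.747 × 10⁻⁴
Ratio (larger/smaller) = 14.3

Moon R, by a factor of ≈ 14.3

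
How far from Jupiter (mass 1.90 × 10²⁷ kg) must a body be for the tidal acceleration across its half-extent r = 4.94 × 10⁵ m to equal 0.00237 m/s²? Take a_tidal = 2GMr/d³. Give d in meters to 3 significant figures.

2GMr/d³ = a_tidal  ⇒  d = (2GMr / a_tidal)^(1/3)
d = (2 × 6.674×10⁻¹¹ × (1.90 × 10²⁷) × (4.94 × 10⁵) / (0.00237))^(1/3)
  = 3.75 × 10⁸ m

3.75 × 10⁸ m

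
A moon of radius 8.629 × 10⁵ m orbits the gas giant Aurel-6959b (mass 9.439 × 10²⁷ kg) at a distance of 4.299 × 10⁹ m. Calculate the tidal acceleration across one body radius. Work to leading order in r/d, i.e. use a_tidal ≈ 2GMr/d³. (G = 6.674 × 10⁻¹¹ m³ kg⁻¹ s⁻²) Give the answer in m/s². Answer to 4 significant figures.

1.368 × 10⁻⁵ m/s²

a_tidal = 2GMr/d³
        = 2 × (6.674 × 10⁻¹¹) × (9.439 × 10²⁷) × (8.629 × 10⁵) / (4.299 × 10⁹)³
        = 1.368 × 10⁻⁵ m/s²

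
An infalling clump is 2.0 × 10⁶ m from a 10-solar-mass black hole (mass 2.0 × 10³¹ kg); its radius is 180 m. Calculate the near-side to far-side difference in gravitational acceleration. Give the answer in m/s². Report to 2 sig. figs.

a_tidal = 4GMr/d³
        = 4 × (6.674 × 10⁻¹¹) × (2.0 × 10³¹) × (180) / (2.0 × 10⁶)³
        = 1.2 × 10⁵ m/s²

1.2 × 10⁵ m/s²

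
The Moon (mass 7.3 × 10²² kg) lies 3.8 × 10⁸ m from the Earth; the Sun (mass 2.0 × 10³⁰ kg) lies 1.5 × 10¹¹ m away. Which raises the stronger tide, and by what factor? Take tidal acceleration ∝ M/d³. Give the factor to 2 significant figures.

The Moon, by a factor of ≈ 2.2

Tidal stretch scales as M/d³; compute that for each body.
The Moon: (7.3 × 10²²) / (3.8 × 10⁸)³ = 1.330 × 10⁻³
The Sun: (2.0 × 10³⁰) / (1.5 × 10¹¹)³ = 5.926 × 10⁻⁴
Ratio (larger/smaller) = 2.2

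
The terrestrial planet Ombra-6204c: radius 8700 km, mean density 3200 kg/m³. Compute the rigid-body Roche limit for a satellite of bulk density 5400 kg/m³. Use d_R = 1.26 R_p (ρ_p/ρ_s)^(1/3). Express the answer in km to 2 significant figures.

9200 km

d_R = 1.26 × 8700 km × (3200/5400)^(1/3)
    = 9200 km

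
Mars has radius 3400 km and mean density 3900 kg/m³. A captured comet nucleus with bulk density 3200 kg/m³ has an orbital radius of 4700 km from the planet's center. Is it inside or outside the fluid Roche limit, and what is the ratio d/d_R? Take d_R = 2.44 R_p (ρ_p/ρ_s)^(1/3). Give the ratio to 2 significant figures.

d_R = 2.44 × (3400 km) × (3900/3200)^(1/3) = 8861 km
d/d_R = (4700) / (8861) = 0.53
Since d/d_R < 1, the body is inside the Roche limit.

inside; d/d_R ≈ 0.53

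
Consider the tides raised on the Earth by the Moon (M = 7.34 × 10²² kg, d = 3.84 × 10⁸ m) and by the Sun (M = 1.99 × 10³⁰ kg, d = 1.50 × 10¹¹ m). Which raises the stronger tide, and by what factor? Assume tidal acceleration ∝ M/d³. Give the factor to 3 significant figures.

The Moon, by a factor of ≈ 2.20

Tidal stretch scales as M/d³; compute that for each body.
The Moon: (7.34 × 10²²) / (3.84 × 10⁸)³ = 1.296 × 10⁻³
The Sun: (1.99 × 10³⁰) / (1.50 × 10¹¹)³ = 5.896 × 10⁻⁴
Ratio (larger/smaller) = 2.20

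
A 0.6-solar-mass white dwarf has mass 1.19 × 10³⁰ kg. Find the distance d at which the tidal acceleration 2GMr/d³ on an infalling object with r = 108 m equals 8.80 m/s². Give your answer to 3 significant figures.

1.25 × 10⁷ m

2GMr/d³ = a_tidal  ⇒  d = (2GMr / a_tidal)^(1/3)
d = (2 × 6.674×10⁻¹¹ × (1.19 × 10³⁰) × (108) / (8.80))^(1/3)
  = 1.25 × 10⁷ m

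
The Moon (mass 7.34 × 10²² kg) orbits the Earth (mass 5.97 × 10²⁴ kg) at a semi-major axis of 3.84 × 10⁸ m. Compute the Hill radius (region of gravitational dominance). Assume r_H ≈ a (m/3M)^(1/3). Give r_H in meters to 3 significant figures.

6.15 × 10⁷ m

r_H ≈ a (m/3M)^(1/3)
    = (3.84 × 10⁸) × (7.34 × 10²² / (3 × 5.97 × 10²⁴))^(1/3)
    = 6.15 × 10⁷ m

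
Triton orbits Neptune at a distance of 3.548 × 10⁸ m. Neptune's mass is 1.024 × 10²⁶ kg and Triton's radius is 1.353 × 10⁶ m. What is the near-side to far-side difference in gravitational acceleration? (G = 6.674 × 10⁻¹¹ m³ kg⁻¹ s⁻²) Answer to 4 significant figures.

Δg = 4GMr/d³
   = 4 × (6.674 × 10⁻¹¹) × (1.024 × 10²⁶) × (1.353 × 10⁶) / (3.548 × 10⁸)³
   = 8.281 × 10⁻⁴ m/s²

8.281 × 10⁻⁴ m/s²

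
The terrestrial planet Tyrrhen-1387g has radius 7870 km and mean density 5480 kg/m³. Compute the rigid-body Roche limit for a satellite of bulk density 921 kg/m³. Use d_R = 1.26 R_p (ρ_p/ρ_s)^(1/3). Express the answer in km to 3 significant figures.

18000 km

d_R = 1.26 × 7870 km × (5480/921)^(1/3)
    = 18000 km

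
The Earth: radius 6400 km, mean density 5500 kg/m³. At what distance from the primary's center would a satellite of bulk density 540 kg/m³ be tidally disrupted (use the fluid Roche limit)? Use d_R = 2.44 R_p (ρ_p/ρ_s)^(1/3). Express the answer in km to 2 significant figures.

34000 km

d_R = 2.44 × 6400 km × (5500/540)^(1/3)
    = 34000 km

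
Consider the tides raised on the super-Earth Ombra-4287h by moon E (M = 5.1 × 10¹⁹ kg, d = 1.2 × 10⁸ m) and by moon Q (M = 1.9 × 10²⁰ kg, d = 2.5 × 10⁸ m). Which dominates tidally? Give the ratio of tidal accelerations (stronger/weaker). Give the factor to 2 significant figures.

Moon E, by a factor of ≈ 2.4

Compare M/d³ for the two perturbers:
Moon E: (5.1 × 10¹⁹) / (1.2 × 10⁸)³ = 2.951 × 10⁻⁵
Moon Q: (1.9 × 10²⁰) / (2.5 × 10⁸)³ = 1.216 × 10⁻⁵
Ratio (larger/smaller) = 2.4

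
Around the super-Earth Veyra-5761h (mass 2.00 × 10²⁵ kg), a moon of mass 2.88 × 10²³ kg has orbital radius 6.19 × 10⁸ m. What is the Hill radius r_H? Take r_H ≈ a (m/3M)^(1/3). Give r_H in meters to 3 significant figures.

r_H ≈ a (m/3M)^(1/3)
    = (6.19 × 10⁸) × (2.88 × 10²³ / (3 × 2.00 × 10²⁵))^(1/3)
    = 1.04 × 10⁸ m

1.04 × 10⁸ m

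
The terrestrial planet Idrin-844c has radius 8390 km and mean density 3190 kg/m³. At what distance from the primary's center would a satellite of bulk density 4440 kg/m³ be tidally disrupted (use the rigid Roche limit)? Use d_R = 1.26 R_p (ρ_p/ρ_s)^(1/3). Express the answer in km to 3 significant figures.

d_R = 1.26 × 8390 km × (3190/4440)^(1/3)
    = 9470 km

9470 km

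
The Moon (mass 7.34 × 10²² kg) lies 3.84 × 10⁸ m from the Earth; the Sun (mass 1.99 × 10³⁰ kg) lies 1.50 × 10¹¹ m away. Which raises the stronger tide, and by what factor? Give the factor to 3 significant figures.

The Moon, by a factor of ≈ 2.20

The tide-raising term goes as M/d³ (the gradient of a 1/d² field).
The Moon: (7.34 × 10²²) / (3.84 × 10⁸)³ = 1.296 × 10⁻³
The Sun: (1.99 × 10³⁰) / (1.50 × 10¹¹)³ = 5.896 × 10⁻⁴
Ratio (larger/smaller) = 2.20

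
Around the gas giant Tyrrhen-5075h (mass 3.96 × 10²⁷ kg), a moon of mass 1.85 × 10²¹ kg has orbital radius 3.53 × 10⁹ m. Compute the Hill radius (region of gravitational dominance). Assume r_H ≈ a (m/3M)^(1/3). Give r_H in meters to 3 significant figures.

1.90 × 10⁷ m

r_H ≈ a (m/3M)^(1/3)
    = (3.53 × 10⁹) × (1.85 × 10²¹ / (3 × 3.96 × 10²⁷))^(1/3)
    = 1.90 × 10⁷ m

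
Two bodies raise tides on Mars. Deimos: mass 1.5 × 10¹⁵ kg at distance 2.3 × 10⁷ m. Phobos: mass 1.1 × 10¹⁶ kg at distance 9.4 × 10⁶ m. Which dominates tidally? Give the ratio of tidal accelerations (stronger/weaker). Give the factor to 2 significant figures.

Phobos, by a factor of ≈ 110

The tide-raising term goes as M/d³ (the gradient of a 1/d² field).
Deimos: (1.5 × 10¹⁵) / (2.3 × 10⁷)³ = 1.233 × 10⁻⁷
Phobos: (1.1 × 10¹⁶) / (9.4 × 10⁶)³ = 1.324 × 10⁻⁵
Ratio (larger/smaller) = 110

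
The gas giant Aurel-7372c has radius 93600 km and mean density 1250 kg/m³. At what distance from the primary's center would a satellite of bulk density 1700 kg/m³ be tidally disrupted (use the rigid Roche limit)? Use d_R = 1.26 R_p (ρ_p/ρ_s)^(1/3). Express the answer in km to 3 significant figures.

d_R = 1.26 × 93600 km × (1250/1700)^(1/3)
    = 1.06 × 10⁵ km

1.06 × 10⁵ km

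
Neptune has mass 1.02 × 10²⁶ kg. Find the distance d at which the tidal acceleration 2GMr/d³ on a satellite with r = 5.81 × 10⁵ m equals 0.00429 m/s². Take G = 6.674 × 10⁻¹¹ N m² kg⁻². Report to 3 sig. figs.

2GMr/d³ = a_tidal  ⇒  d = (2GMr / a_tidal)^(1/3)
d = (2 × 6.674×10⁻¹¹ × (1.02 × 10²⁶) × (5.81 × 10⁵) / (0.00429))^(1/3)
  = 1.23 × 10⁸ m

1.23 × 10⁸ m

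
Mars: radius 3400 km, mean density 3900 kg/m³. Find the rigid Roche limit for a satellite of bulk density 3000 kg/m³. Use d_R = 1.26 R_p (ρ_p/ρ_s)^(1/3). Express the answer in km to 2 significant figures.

d_R = 1.26 × 3400 km × (3900/3000)^(1/3)
    = 4700 km

4700 km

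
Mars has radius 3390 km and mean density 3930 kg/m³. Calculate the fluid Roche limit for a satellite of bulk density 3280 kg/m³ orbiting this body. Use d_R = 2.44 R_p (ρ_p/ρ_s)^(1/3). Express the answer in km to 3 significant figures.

8790 km

d_R = 2.44 × 3390 km × (3930/3280)^(1/3)
    = 8790 km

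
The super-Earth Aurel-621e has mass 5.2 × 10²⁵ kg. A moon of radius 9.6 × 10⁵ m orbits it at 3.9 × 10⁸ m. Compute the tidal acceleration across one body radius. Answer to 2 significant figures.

Differencing GM/(d−r)² and GM/d² to first order in r/d gives 2GMr/d³.
a_tidal = 2GMr/d³
        = 2 × (6.674 × 10⁻¹¹) × (5.2 × 10²⁵) × (9.6 × 10⁵) / (3.9 × 10⁸)³
        = 1.1 × 10⁻⁴ m/s²

1.1 × 10⁻⁴ m/s²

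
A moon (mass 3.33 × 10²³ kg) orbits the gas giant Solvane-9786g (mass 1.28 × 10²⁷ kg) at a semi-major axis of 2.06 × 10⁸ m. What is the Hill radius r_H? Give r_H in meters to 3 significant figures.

r_H ≈ a (m/3M)^(1/3)
    = (2.06 × 10⁸) × (3.33 × 10²³ / (3 × 1.28 × 10²⁷))^(1/3)
    = 9.12 × 10⁶ m

9.12 × 10⁶ m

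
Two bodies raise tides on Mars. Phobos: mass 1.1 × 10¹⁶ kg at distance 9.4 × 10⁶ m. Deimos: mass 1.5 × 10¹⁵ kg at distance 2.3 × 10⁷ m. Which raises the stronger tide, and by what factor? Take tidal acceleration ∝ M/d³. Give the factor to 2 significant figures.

Phobos, by a factor of ≈ 110

Tidal stretch scales as M/d³; compute that for each body.
Phobos: (1.1 × 10¹⁶) / (9.4 × 10⁶)³ = 1.324 × 10⁻⁵
Deimos: (1.5 × 10¹⁵) / (2.3 × 10⁷)³ = 1.233 × 10⁻⁷
Ratio (larger/smaller) = 110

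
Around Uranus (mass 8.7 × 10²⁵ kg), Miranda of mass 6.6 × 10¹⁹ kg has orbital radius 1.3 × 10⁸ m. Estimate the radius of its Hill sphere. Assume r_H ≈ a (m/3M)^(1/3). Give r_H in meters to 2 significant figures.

8.2 × 10⁵ m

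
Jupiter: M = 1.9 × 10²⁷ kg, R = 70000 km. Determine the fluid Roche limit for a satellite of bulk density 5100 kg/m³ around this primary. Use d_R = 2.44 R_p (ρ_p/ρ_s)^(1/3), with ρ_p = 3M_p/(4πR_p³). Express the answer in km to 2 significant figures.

1.1 × 10⁵ km

ρ_p = 3M_p/(4πR_p³) = 3 × (1.9 × 10²⁷) / (4π × (7.0 × 10⁷ m)³) = 1300 kg/m³
d_R = 2.44 × 70000 km × (1300/5100)^(1/3)
    = 1.1 × 10⁵ km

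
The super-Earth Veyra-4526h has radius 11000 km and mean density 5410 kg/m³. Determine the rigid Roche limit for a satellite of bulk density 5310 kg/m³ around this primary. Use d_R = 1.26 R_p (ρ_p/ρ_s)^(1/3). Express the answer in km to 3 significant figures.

13900 km

d_R = 1.26 × 11000 km × (5410/5310)^(1/3)
    = 13900 km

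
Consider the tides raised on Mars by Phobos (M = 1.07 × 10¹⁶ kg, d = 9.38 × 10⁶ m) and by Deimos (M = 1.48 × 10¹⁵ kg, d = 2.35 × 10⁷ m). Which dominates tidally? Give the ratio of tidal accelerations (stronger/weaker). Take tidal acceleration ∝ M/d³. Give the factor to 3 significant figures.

Phobos, by a factor of ≈ 114

Compare M/d³ for the two perturbers:
Phobos: (1.07 × 10¹⁶) / (9.38 × 10⁶)³ = 1.297 × 10⁻⁵
Deimos: (1.48 × 10¹⁵) / (2.35 × 10⁷)³ = 1.140 × 10⁻⁷
Ratio (larger/smaller) = 114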